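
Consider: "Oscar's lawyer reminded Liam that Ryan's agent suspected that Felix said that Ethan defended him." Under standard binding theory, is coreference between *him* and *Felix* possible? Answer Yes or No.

*Felix* is an R-expression; Principle C requires it to be free (not bound by any c-commanding expression).
— him: object of the clause headed by 'defended'; the pronoun does not c-command the R-expression — coreference allowed.

Yes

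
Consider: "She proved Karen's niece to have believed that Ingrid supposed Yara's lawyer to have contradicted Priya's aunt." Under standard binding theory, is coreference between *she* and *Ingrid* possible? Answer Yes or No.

*Ingrid* is an R-expression; Principle C requires it to be free (not bound by any c-commanding expression).
— she: subject of the matrix clause; the pronoun c-commands the R-expression — coreference blocked (Principle C).

No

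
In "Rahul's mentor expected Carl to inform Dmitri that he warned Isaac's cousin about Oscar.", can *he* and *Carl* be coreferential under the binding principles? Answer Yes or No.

Yes

*Carl* is an R-expression; Principle C requires it to be free (not bound by any c-commanding expression).
— he: subject of the clause headed by 'warned'; the pronoun does not c-command the R-expression — coreference allowed.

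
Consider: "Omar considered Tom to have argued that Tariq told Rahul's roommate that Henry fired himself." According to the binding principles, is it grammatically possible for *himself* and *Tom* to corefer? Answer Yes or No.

No

*himself* is a reflexive; Principle A requires it to be bound within its binding domain — the clause headed by 'fired'.
— Tom: subject of the clause headed by 'argued'; c-commands the reflexive but lies outside its binding domain — cannot bind it (Principle A).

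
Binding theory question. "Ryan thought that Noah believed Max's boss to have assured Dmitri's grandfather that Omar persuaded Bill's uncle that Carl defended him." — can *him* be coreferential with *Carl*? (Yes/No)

No

*him* is a pronoun; Principle B requires it to be free in its binding domain — the clause headed by 'defended'.
— Carl: subject of the clause headed by 'defended'; c-commands the pronoun within its binding domain — blocked (Principle B).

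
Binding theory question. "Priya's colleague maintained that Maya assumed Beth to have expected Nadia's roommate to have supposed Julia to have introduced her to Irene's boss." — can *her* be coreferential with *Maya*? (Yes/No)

*her* is a pronoun; Principle B requires it to be free in its binding domain — the clause headed by 'introduced'.
— Maya: subject of the clause headed by 'assumed'; c-commands the pronoun but lies outside its binding domain — allowed.

Yes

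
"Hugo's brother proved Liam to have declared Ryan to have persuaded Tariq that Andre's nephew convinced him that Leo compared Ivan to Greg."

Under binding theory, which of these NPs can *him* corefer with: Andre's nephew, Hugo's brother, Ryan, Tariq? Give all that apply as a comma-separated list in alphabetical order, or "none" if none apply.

Hugo's brother, Ryan, Tariq

*him* is a pronoun; Principle B requires it to be free in its binding domain — the clause headed by 'convinced'.
— Andre's nephew: subject of the clause headed by 'convinced'; c-commands the pronoun within its binding domain — blocked (Principle B).
— Hugo's brother: subject of the matrix clause; c-commands the pronoun but lies outside its binding domain — allowed.
— Ryan: subject of the clause headed by 'persuaded'; c-commands the pronoun but lies outside its binding domain — allowed.
— Tariq: object of the clause headed by 'persuaded'; c-commands the pronoun but lies outside its binding domain — allowed.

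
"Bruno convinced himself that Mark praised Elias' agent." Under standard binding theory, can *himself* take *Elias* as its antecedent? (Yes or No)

No

*himself* is a reflexive; Principle A requires it to be bound within its binding domain — the matrix clause.
— Elias: possessor inside the object DP of the clause headed by 'praised'; does not c-command the reflexive — cannot bind it (Principle A).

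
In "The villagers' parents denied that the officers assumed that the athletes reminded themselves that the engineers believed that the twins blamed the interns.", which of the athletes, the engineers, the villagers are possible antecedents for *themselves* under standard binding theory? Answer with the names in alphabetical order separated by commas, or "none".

*themselves* is a reflexive; Principle A requires it to be bound within its binding domain — the clause headed by 'reminded'.
— the athletes: subject of the clause headed by 'reminded'; c-commands the reflexive within its binding domain — allowed (Principle A).
— the engineers: subject of the clause headed by 'believed'; does not c-command the reflexive — cannot bind it (Principle A).
— the villagers: possessor inside the subject DP of the matrix clause; does not c-command the reflexive — cannot bind it (Principle A).

the athletes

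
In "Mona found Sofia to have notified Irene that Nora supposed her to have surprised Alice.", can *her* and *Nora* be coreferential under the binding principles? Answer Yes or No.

No

*Nora* is an R-expression; Principle C requires it to be free (not bound by any c-commanding expression).
— her: subject of the clause headed by 'surprised'; the R-expression locally c-commands the pronoun — coreference blocked (Principle B on the pronoun).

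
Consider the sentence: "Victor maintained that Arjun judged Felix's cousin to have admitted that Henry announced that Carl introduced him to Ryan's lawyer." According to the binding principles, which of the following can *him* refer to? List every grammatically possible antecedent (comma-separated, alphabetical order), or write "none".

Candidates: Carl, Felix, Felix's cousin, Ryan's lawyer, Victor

*him* is a pronoun; Principle B requires it to be free in its binding domain — the clause headed by 'introduced'.
— Carl: subject of the clause headed by 'introduced'; c-commands the pronoun within its binding domain — blocked (Principle B).
— Felix: possessor inside the subject DP of the clause headed by 'admitted'; does not c-command the pronoun — Principle B does not apply; allowed.
— Felix's cousin: subject of the clause headed by 'admitted'; c-commands the pronoun but lies outside its binding domain — allowed.
— Ryan's lawyer: second object of the clause headed by 'introduced'; is c-commanded by the pronoun; coreference would bind this R-expression — blocked (Principle C).
— Victor: subject of the matrix clause; c-commands the pronoun but lies outside its binding domain — allowed.

Felix, Felix's cousin, Victor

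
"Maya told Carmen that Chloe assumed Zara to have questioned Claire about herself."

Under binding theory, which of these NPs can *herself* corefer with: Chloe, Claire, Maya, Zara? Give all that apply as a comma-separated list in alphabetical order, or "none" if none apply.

Claire, Zara

*herself* is a reflexive; Principle A requires it to be bound within its binding domain — the clause headed by 'questioned'.
— Chloe: subject of the clause headed by 'assumed'; c-commands the reflexive but lies outside its binding domain — cannot bind it (Principle A).
— Claire: object of the clause headed by 'questioned'; c-commands the reflexive within its binding domain — allowed (Principle A).
— Maya: subject of the matrix clause; c-commands the reflexive but lies outside its binding domain — cannot bind it (Principle A).
— Zara: subject of the clause headed by 'questioned'; c-commands the reflexive within its binding domain — allowed (Principle A).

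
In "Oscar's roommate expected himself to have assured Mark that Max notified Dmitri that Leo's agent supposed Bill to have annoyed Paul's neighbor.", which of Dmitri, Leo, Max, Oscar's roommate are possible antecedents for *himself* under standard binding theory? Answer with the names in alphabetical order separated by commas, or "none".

Oscar's roommate

*himself* is a reflexive; Principle A requires it to be bound within its binding domain — the matrix clause.
— Dmitri: object of the clause headed by 'notified'; does not c-command the reflexive — cannot bind it (Principle A).
— Leo: possessor inside the subject DP of the clause headed by 'supposed'; does not c-command the reflexive — cannot bind it (Principle A).
— Max: subject of the clause headed by 'notified'; does not c-command the reflexive — cannot bind it (Principle A).
— Oscar's roommate: subject of the matrix clause; c-commands the reflexive within its binding domain — allowed (Principle A).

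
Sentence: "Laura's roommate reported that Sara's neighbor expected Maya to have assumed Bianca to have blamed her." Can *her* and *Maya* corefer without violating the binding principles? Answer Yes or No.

Yes

*Maya* is an R-expression; Principle C requires it to be free (not bound by any c-commanding expression).
— her: object of the clause headed by 'blamed'; the pronoun does not c-command the R-expression — coreference allowed.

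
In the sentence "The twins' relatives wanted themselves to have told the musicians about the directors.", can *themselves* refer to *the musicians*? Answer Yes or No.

*themselves* is a reflexive; Principle A requires it to be bound within its binding domain — the matrix clause.
— the musicians: object of the clause headed by 'told'; does not c-command the reflexive — cannot bind it (Principle A).

No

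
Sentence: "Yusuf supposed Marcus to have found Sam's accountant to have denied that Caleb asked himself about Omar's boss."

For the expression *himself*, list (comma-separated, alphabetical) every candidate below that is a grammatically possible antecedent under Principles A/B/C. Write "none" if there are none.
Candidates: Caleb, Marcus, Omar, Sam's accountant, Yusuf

Caleb

*himself* is a reflexive; Principle A requires it to be bound within its binding domain — the clause headed by 'asked'.
— Caleb: subject of the clause headed by 'asked'; c-commands the reflexive within its binding domain — allowed (Principle A).
— Marcus: subject of the clause headed by 'found'; c-commands the reflexive but lies outside its binding domain — cannot bind it (Principle A).
— Omar: possessor inside the second object DP of the clause headed by 'asked'; does not c-command the reflexive — cannot bind it (Principle A).
— Sam's accountant: subject of the clause headed by 'denied'; c-commands the reflexive but lies outside its binding domain — cannot bind it (Principle A).
— Yusuf: subject of the matrix clause; c-commands the reflexive but lies outside its binding domain — cannot bind it (Principle A).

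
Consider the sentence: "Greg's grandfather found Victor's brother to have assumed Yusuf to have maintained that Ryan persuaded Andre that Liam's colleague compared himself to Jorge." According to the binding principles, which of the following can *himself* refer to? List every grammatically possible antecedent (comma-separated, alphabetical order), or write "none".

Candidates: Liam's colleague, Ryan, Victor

Liam's colleague

*himself* is a reflexive; Principle A requires it to be bound within its binding domain — the clause headed by 'compared'.
— Liam's colleague: subject of the clause headed by 'compared'; c-commands the reflexive within its binding domain — allowed (Principle A).
— Ryan: subject of the clause headed by 'persuaded'; c-commands the reflexive but lies outside its binding domain — cannot bind it (Principle A).
— Victor: possessor inside the subject DP of the clause headed by 'assumed'; does not c-command the reflexive — cannot bind it (Principle A).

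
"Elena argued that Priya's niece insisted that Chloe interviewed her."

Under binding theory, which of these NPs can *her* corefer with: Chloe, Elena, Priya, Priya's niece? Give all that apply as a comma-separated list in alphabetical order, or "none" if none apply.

Elena, Priya, Priya's niece

*her* is a pronoun; Principle B requires it to be free in its binding domain — the clause headed by 'interviewed'.
— Chloe: subject of the clause headed by 'interviewed'; c-commands the pronoun within its binding domain — blocked (Principle B).
— Elena: subject of the matrix clause; c-commands the pronoun but lies outside its binding domain — allowed.
— Priya: possessor inside the subject DP of the clause headed by 'insisted'; does not c-command the pronoun — Principle B does not apply; allowed.
— Priya's niece: subject of the clause headed by 'insisted'; c-commands the pronoun but lies outside its binding domain — allowed.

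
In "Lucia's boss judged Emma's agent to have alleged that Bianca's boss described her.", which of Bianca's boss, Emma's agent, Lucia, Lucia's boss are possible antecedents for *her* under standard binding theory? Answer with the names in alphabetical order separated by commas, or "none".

Emma's agent, Lucia, Lucia's boss

*her* is a pronoun; Principle B requires it to be free in its binding domain — the clause headed by 'described'.
— Bianca's boss: subject of the clause headed by 'described'; c-commands the pronoun within its binding domain — blocked (Principle B).
— Emma's agent: subject of the clause headed by 'alleged'; c-commands the pronoun but lies outside its binding domain — allowed.
— Lucia: possessor inside the subject DP of the matrix clause; does not c-command the pronoun — Principle B does not apply; allowed.
— Lucia's boss: subject of the matrix clause; c-commands the pronoun but lies outside its binding domain — allowed.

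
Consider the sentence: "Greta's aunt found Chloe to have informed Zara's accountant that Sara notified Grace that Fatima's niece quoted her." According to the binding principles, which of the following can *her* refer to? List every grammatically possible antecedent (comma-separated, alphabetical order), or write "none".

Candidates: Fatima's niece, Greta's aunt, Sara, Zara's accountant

*her* is a pronoun; Principle B requires it to be free in its binding domain — the clause headed by 'quoted'.
— Fatima's niece: subject of the clause headed by 'quoted'; c-commands the pronoun within its binding domain — blocked (Principle B).
— Greta's aunt: subject of the matrix clause; c-commands the pronoun but lies outside its binding domain — allowed.
— Sara: subject of the clause headed by 'notified'; c-commands the pronoun but lies outside its binding domain — allowed.
— Zara's accountant: object of the clause headed by 'informed'; c-commands the pronoun but lies outside its binding domain — allowed.

Greta's aunt, Sara, Zara's accountant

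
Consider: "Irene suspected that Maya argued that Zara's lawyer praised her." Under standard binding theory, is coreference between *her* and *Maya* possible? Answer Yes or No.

*Maya* is an R-expression; Principle C requires it to be free (not bound by any c-commanding expression).
— her: object of the clause headed by 'praised'; the pronoun does not c-command the R-expression — coreference allowed.

Yes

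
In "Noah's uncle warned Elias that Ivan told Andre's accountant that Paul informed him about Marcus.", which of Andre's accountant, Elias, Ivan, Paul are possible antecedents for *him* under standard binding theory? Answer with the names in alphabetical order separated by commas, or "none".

*him* is a pronoun; Principle B requires it to be free in its binding domain — the clause headed by 'informed'.
— Andre's accountant: object of the clause headed by 'told'; c-commands the pronoun but lies outside its binding domain — allowed.
— Elias: object of the matrix clause; c-commands the pronoun but lies outside its binding domain — allowed.
— Ivan: subject of the clause headed by 'told'; c-commands the pronoun but lies outside its binding domain — allowed.
— Paul: subject of the clause headed by 'informed'; c-commands the pronoun within its binding domain — blocked (Principle B).

Andre's accountant, Elias, Ivan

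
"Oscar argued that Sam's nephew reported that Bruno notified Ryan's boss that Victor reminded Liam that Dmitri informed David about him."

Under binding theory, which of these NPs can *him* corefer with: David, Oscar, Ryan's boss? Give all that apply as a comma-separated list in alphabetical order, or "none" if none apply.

Oscar, Ryan's boss

*him* is a pronoun; Principle B requires it to be free in its binding domain — the clause headed by 'informed'.
— David: object of the clause headed by 'informed'; c-commands the pronoun within its binding domain — blocked (Principle B).
— Oscar: subject of the matrix clause; c-commands the pronoun but lies outside its binding domain — allowed.
— Ryan's boss: object of the clause headed by 'notified'; c-commands the pronoun but lies outside its binding domain — allowed.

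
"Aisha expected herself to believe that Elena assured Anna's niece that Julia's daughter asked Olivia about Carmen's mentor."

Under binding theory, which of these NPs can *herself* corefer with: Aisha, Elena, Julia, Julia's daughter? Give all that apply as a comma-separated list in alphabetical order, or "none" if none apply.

*herself* is a reflexive; Principle A requires it to be bound within its binding domain — the matrix clause.
— Aisha: subject of the matrix clause; c-commands the reflexive within its binding domain — allowed (Principle A).
— Elena: subject of the clause headed by 'assured'; does not c-command the reflexive — cannot bind it (Principle A).
— Julia: possessor inside the subject DP of the clause headed by 'asked'; does not c-command the reflexive — cannot bind it (Principle A).
— Julia's daughter: subject of the clause headed by 'asked'; does not c-command the reflexive — cannot bind it (Principle A).

Aisha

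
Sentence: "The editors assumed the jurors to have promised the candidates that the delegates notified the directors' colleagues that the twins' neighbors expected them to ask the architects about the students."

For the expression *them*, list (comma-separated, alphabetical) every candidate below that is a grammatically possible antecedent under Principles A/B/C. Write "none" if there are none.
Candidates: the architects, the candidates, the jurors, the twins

*them* is a pronoun; Principle B requires it to be free in its binding domain — the clause headed by 'expected'.
— the architects: object of the clause headed by 'ask'; is c-commanded by the pronoun; coreference would bind this R-expression — blocked (Principle C).
— the candidates: object of the clause headed by 'promised'; c-commands the pronoun but lies outside its binding domain — allowed.
— the jurors: subject of the clause headed by 'promised'; c-commands the pronoun but lies outside its binding domain — allowed.
— the twins: possessor inside the subject DP of the clause headed by 'expected'; does not c-command the pronoun — Principle B does not apply; allowed.

the candidates, the jurors, the twins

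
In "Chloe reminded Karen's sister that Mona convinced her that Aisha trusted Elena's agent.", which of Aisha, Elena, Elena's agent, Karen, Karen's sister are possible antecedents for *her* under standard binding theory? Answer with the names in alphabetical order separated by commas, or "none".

Karen, Karen's sister

*her* is a pronoun; Principle B requires it to be free in its binding domain — the clause headed by 'convinced'.
— Aisha: subject of the clause headed by 'trusted'; is c-commanded by the pronoun; coreference would bind this R-expression — blocked (Principle C).
— Elena: possessor inside the object DP of the clause headed by 'trusted'; is c-commanded by the pronoun; coreference would bind this R-expression — blocked (Principle C).
— Elena's agent: object of the clause headed by 'trusted'; is c-commanded by the pronoun; coreference would bind this R-expression — blocked (Principle C).
— Karen: possessor inside the object DP of the matrix clause; does not c-command the pronoun — Principle B does not apply; allowed.
— Karen's sister: object of the matrix clause; c-commands the pronoun but lies outside its binding domain — allowed.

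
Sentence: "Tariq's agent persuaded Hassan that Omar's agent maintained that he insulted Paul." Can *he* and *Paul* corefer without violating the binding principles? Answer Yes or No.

*Paul* is an R-expression; Principle C requires it to be free (not bound by any c-commanding expression).
— he: subject of the clause headed by 'insulted'; the pronoun c-commands the R-expression — coreference blocked (Principle C).

No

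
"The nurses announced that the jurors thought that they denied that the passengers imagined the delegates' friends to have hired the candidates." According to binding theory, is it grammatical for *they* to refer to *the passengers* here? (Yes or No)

No

*the passengers* is an R-expression; Principle C requires it to be free (not bound by any c-commanding expression).
— they: subject of the clause headed by 'denied'; the pronoun c-commands the R-expression — coreference blocked (Principle C).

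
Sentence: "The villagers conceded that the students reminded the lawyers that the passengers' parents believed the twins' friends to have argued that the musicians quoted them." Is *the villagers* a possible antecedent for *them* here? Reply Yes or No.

*them* is a pronoun; Principle B requires it to be free in its binding domain — the clause headed by 'quoted'.
— the villagers: subject of the matrix clause; c-commands the pronoun but lies outside its binding domain — allowed.

Yes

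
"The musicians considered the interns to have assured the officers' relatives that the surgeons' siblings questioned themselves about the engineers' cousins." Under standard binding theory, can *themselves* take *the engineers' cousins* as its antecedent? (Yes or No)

No

*themselves* is a reflexive; Principle A requires it to be bound within its binding domain — the clause headed by 'questioned'.
— the engineers' cousins: second object of the clause headed by 'questioned'; does not c-command the reflexive — cannot bind it (Principle A).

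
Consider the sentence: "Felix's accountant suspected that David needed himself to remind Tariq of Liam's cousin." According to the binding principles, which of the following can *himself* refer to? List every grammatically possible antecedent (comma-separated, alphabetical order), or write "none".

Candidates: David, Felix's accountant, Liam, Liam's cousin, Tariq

*himself* is a reflexive; Principle A requires it to be bound within its binding domain — the clause headed by 'needed'.
— David: subject of the clause headed by 'needed'; c-commands the reflexive within its binding domain — allowed (Principle A).
— Felix's accountant: subject of the matrix clause; c-commands the reflexive but lies outside its binding domain — cannot bind it (Principle A).
— Liam: possessor inside the second object DP of the clause headed by 'remind'; does not c-command the reflexive — cannot bind it (Principle A).
— Liam's cousin: second object of the clause headed by 'remind'; does not c-command the reflexive — cannot bind it (Principle A).
— Tariq: object of the clause headed by 'remind'; does not c-command the reflexive — cannot bind it (Principle A).

David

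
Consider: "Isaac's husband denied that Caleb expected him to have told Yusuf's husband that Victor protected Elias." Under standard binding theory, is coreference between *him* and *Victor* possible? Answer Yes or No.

No

*Victor* is an R-expression; Principle C requires it to be free (not bound by any c-commanding expression).
— him: subject of the clause headed by 'told'; the pronoun c-commands the R-expression — coreference blocked (Principle C).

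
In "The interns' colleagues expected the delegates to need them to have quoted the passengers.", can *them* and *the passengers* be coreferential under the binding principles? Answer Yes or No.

*the passengers* is an R-expression; Principle C requires it to be free (not bound by any c-commanding expression).
— them: subject of the clause headed by 'quoted'; the pronoun c-commands the R-expression — coreference blocked (Principle C).

No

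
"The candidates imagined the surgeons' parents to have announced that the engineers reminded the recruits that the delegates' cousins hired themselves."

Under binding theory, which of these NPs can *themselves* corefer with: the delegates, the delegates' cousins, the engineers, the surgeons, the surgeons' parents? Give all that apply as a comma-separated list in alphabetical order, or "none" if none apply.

the delegates' cousins

*themselves* is a reflexive; Principle A requires it to be bound within its binding domain — the clause headed by 'hired'.
— the delegates: possessor inside the subject DP of the clause headed by 'hired'; does not c-command the reflexive — cannot bind it (Principle A).
— the delegates' cousins: subject of the clause headed by 'hired'; c-commands the reflexive within its binding domain — allowed (Principle A).
— the engineers: subject of the clause headed by 'reminded'; c-commands the reflexive but lies outside its binding domain — cannot bind it (Principle A).
— the surgeons: possessor inside the subject DP of the clause headed by 'announced'; does not c-command the reflexive — cannot bind it (Principle A).
— the surgeons' parents: subject of the clause headed by 'announced'; c-commands the reflexive but lies outside its binding domain — cannot bind it (Principle A).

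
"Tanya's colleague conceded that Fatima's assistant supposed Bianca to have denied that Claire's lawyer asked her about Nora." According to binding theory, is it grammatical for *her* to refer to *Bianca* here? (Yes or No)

Yes

*Bianca* is an R-expression; Principle C requires it to be free (not bound by any c-commanding expression).
— her: object of the clause headed by 'asked'; the pronoun does not c-command the R-expression — coreference allowed.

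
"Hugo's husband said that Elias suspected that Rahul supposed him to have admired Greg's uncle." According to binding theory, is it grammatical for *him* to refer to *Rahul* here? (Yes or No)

No

*Rahul* is an R-expression; Principle C requires it to be free (not bound by any c-commanding expression).
— him: subject of the clause headed by 'admired'; the R-expression locally c-commands the pronoun — coreference blocked (Principle B on the pronoun).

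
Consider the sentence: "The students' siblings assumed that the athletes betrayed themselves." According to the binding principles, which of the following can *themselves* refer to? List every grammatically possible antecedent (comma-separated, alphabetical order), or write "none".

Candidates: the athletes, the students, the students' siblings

*themselves* is a reflexive; Principle A requires it to be bound within its binding domain — the clause headed by 'betrayed'.
— the athletes: subject of the clause headed by 'betrayed'; c-commands the reflexive within its binding domain — allowed (Principle A).
— the students: possessor inside the subject DP of the matrix clause; does not c-command the reflexive — cannot bind it (Principle A).
— the students' siblings: subject of the matrix clause; c-commands the reflexive but lies outside its binding domain — cannot bind it (Principle A).

the athletes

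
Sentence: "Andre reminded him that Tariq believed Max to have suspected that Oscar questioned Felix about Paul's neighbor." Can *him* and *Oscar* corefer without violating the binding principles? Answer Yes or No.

No

*Oscar* is an R-expression; Principle C requires it to be free (not bound by any c-commanding expression).
— him: object of the matrix clause; the pronoun c-commands the R-expression — coreference blocked (Principle C).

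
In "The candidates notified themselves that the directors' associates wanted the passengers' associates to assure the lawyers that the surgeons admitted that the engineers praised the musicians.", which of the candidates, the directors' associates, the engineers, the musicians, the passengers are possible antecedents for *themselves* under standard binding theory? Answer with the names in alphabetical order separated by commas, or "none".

the candidates

*themselves* is a reflexive; Principle A requires it to be bound within its binding domain — the matrix clause.
— the candidates: subject of the matrix clause; c-commands the reflexive within its binding domain — allowed (Principle A).
— the directors' associates: subject of the clause headed by 'wanted'; does not c-command the reflexive — cannot bind it (Principle A).
— the engineers: subject of the clause headed by 'praised'; does not c-command the reflexive — cannot bind it (Principle A).
— the musicians: object of the clause headed by 'praised'; does not c-command the reflexive — cannot bind it (Principle A).
— the passengers: possessor inside the subject DP of the clause headed by 'assure'; does not c-command the reflexive — cannot bind it (Principle A).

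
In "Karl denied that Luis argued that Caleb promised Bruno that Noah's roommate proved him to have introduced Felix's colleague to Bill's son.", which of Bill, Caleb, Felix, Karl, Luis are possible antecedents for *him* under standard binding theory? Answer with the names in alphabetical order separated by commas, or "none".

Caleb, Karl, Luis

*him* is a pronoun; Principle B requires it to be free in its binding domain — the clause headed by 'proved'.
— Bill: possessor inside the second object DP of the clause headed by 'introduced'; is c-commanded by the pronoun; coreference would bind this R-expression — blocked (Principle C).
— Caleb: subject of the clause headed by 'promised'; c-commands the pronoun but lies outside its binding domain — allowed.
— Felix: possessor inside the object DP of the clause headed by 'introduced'; is c-commanded by the pronoun; coreference would bind this R-expression — blocked (Principle C).
— Karl: subject of the matrix clause; c-commands the pronoun but lies outside its binding domain — allowed.
— Luis: subject of the clause headed by 'argued'; c-commands the pronoun but lies outside its binding domain — allowed.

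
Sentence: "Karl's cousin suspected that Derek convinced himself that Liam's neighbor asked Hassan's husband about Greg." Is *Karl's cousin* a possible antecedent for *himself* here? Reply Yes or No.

No

*himself* is a reflexive; Principle A requires it to be bound within its binding domain — the clause headed by 'convinced'.
— Karl's cousin: subject of the matrix clause; c-commands the reflexive but lies outside its binding domain — cannot bind it (Principle A).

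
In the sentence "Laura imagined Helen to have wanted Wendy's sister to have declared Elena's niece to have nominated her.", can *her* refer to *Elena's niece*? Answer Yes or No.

*her* is a pronoun; Principle B requires it to be free in its binding domain — the clause headed by 'nominated'.
— Elena's niece: subject of the clause headed by 'nominated'; c-commands the pronoun within its binding domain — blocked (Principle B).

No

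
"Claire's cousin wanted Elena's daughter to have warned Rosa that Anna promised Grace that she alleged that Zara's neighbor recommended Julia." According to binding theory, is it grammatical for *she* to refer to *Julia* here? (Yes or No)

*Julia* is an R-expression; Principle C requires it to be free (not bound by any c-commanding expression).
— she: subject of the clause headed by 'alleged'; the pronoun c-commands the R-expression — coreference blocked (Principle C).

No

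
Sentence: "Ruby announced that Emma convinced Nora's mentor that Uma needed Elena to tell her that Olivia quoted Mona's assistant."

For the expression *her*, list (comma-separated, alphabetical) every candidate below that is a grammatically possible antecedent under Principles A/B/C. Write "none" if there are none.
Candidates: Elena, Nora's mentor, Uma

Nora's mentor, Uma

*her* is a pronoun; Principle B requires it to be free in its binding domain — the clause headed by 'tell'.
— Elena: subject of the clause headed by 'tell'; c-commands the pronoun within its binding domain — blocked (Principle B).
— Nora's mentor: object of the clause headed by 'convinced'; c-commands the pronoun but lies outside its binding domain — allowed.
— Uma: subject of the clause headed by 'needed'; c-commands the pronoun but lies outside its binding domain — allowed.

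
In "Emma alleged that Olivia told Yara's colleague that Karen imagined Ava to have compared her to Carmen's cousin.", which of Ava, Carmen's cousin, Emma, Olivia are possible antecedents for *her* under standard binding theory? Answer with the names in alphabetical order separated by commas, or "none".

*her* is a pronoun; Principle B requires it to be free in its binding domain — the clause headed by 'compared'.
— Ava: subject of the clause headed by 'compared'; c-commands the pronoun within its binding domain — blocked (Principle B).
— Carmen's cousin: second object of the clause headed by 'compared'; is c-commanded by the pronoun; coreference would bind this R-expression — blocked (Principle C).
— Emma: subject of the matrix clause; c-commands the pronoun but lies outside its binding domain — allowed.
— Olivia: subject of the clause headed by 'told'; c-commands the pronoun but lies outside its binding domain — allowed.

Emma, Olivia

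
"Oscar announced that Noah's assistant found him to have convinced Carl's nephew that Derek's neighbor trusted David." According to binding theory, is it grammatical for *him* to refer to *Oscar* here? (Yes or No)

*Oscar* is an R-expression; Principle C requires it to be free (not bound by any c-commanding expression).
— him: subject of the clause headed by 'convinced'; the pronoun does not c-command the R-expression — coreference allowed.

Yes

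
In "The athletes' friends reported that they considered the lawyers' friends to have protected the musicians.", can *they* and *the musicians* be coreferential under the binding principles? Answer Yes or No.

No

*the musicians* is an R-expression; Principle C requires it to be free (not bound by any c-commanding expression).
— they: subject of the clause headed by 'considered'; the pronoun c-commands the R-expression — coreference blocked (Principle C).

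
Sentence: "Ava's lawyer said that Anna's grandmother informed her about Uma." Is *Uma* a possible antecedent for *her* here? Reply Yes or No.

*her* is a pronoun; Principle B requires it to be free in its binding domain — the clause headed by 'informed'.
— Uma: second object of the clause headed by 'informed'; is c-commanded by the pronoun; coreference would bind this R-expression — blocked (Principle C).

No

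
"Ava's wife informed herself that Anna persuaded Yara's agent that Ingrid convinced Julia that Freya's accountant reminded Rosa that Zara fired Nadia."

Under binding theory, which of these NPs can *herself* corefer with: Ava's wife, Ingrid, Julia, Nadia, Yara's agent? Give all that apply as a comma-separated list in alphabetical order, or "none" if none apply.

*herself* is a reflexive; Principle A requires it to be bound within its binding domain — the matrix clause.
— Ava's wife: subject of the matrix clause; c-commands the reflexive within its binding domain — allowed (Principle A).
— Ingrid: subject of the clause headed by 'convinced'; does not c-command the reflexive — cannot bind it (Principle A).
— Julia: object of the clause headed by 'convinced'; does not c-command the reflexive — cannot bind it (Principle A).
— Nadia: object of the clause headed by 'fired'; does not c-command the reflexive — cannot bind it (Principle A).
— Yara's agent: object of the clause headed by 'persuaded'; does not c-command the reflexive — cannot bind it (Principle A).

Ava's wife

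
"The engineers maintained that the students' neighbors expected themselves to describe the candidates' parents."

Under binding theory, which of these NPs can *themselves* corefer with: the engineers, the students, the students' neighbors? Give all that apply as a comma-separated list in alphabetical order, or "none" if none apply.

*themselves* is a reflexive; Principle A requires it to be bound within its binding domain — the clause headed by 'expected'.
— the engineers: subject of the matrix clause; c-commands the reflexive but lies outside its binding domain — cannot bind it (Principle A).
— the students: possessor inside the subject DP of the clause headed by 'expected'; does not c-command the reflexive — cannot bind it (Principle A).
— the students' neighbors: subject of the clause headed by 'expected'; c-commands the reflexive within its binding domain — allowed (Principle A).

the students' neighbors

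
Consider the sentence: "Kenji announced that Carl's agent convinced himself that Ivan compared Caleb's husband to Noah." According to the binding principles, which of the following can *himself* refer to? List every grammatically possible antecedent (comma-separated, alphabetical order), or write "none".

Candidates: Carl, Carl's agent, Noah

Carl's agent

*himself* is a reflexive; Principle A requires it to be bound within its binding domain — the clause headed by 'convinced'.
— Carl: possessor inside the subject DP of the clause headed by 'convinced'; does not c-command the reflexive — cannot bind it (Principle A).
— Carl's agent: subject of the clause headed by 'convinced'; c-commands the reflexive within its binding domain — allowed (Principle A).
— Noah: second object of the clause headed by 'compared'; does not c-command the reflexive — cannot bind it (Principle A).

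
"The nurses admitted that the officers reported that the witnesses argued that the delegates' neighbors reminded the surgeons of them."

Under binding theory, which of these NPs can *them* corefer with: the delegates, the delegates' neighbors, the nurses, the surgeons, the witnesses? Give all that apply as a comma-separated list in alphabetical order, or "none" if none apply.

the delegates, the nurses, the witnesses

*them* is a pronoun; Principle B requires it to be free in its binding domain — the clause headed by 'reminded'.
— the delegates: possessor inside the subject DP of the clause headed by 'reminded'; does not c-command the pronoun — Principle B does not apply; allowed.
— the delegates' neighbors: subject of the clause headed by 'reminded'; c-commands the pronoun within its binding domain — blocked (Principle B).
— the nurses: subject of the matrix clause; c-commands the pronoun but lies outside its binding domain — allowed.
— the surgeons: object of the clause headed by 'reminded'; c-commands the pronoun within its binding domain — blocked (Principle B).
— the witnesses: subject of the clause headed by 'argued'; c-commands the pronoun but lies outside its binding domain — allowed.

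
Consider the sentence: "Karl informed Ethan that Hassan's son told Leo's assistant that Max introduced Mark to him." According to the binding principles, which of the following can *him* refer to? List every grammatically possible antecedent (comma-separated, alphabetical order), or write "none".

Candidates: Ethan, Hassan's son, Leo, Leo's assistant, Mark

Ethan, Hassan's son, Leo, Leo's assistant

*him* is a pronoun; Principle B requires it to be free in its binding domain — the clause headed by 'introduced'.
— Ethan: object of the matrix clause; c-commands the pronoun but lies outside its binding domain — allowed.
— Hassan's son: subject of the clause headed by 'told'; c-commands the pronoun but lies outside its binding domain — allowed.
— Leo: possessor inside the object DP of the clause headed by 'told'; does not c-command the pronoun — Principle B does not apply; allowed.
— Leo's assistant: object of the clause headed by 'told'; c-commands the pronoun but lies outside its binding domain — allowed.
— Mark: object of the clause headed by 'introduced'; c-commands the pronoun within its binding domain — blocked (Principle B).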